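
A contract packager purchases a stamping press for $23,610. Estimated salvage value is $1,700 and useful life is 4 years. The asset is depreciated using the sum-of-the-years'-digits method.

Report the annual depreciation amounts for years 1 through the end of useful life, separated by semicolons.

$8,764; $6,573; $4,382; $2,191

Depreciable base = $23,610 − $1,700 = $21,910.
Sum of the years' digits = 4+3+2+1 = 10.
Year 1: $21,910 × 4/10 = $8,764. Book value $14,846.
Year 2: $21,910 × 3/10 = $6,573. Book value $8,273.
Year 3: $21,910 × 2/10 = $4,382. Book value $3,891.
Year 4: $21,910 × 1/10 = $2,191. Book value $1,700.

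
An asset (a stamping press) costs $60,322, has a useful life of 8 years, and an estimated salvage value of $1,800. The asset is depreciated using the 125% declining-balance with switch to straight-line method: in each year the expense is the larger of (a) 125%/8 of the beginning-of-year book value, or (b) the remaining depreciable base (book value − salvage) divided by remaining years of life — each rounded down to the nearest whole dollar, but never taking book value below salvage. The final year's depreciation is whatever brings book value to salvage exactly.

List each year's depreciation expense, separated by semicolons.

$9,425; $7,952; $6,857; $6,857; $6,857; $6,858; $6,858; $6,858

Depreciable base = $60,322 − $1,800 = $58,522.
Year 1: DB = ⌊$60,322 × 125%/8⌋ = $9,425; SL = ⌊$58,522/8⌋ = $7,315 → take DB $9,425. Book value $50,897.
Year 2: DB = ⌊$50,897 × 125%/8⌋ = $7,952; SL = ⌊$49,097/7⌋ = $7,013 → take DB $7,952. Book value $42,945.
Year 3: DB = ⌊$42,945 × 125%/8⌋ = $6,710; SL = ⌊$41,145/6⌋ = $6,857 → take SL $6,857. Book value $36,088.
Year 4: DB = ⌊$36,088 × 125%/8⌋ = $5,638; SL = ⌊$34,288/5⌋ = $6,857 → take SL $6,857. Book value $29,231.
Year 5: DB = ⌊$29,231 × 125%/8⌋ = $4,567; SL = ⌊$27,431/4⌋ = $6,857 → take SL $6,857. Book value $22,374.
Year 6: DB = ⌊$22,374 × 125%/8⌋ = $3,495; SL = ⌊$20,574/3⌋ = $6,858 → take SL $6,858. Book value $15,516.
Year 7: DB = ⌊$15,516 × 125%/8⌋ = $2,424; SL = ⌊$13,716/2⌋ = $6,858 → take SL $6,858. Book value $8,658.
Year 8 (final): $8,658 − $1,800 = $6,858. Book value $1,800.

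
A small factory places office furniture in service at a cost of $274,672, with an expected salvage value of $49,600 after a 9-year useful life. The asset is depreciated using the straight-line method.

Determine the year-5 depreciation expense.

$25,008

Depreciable base = $274,672 − $49,600 = $225,072.
Annual expense = $225,072 / 9 = $25,008.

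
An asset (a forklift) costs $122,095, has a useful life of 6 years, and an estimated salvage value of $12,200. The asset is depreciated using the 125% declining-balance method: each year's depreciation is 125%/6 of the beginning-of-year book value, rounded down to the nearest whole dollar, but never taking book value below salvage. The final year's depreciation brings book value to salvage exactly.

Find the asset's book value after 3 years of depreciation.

Depreciable base = $122,095 − $12,200 = $109,895.
Year 1: ⌊$122,095 × 125%/6⌋ = $25,436. Book value $96,659.
Year 2: ⌊$96,659 × 125%/6⌋ = $20,137. Book value $76,522.
Year 3: ⌊$76,522 × 125%/6⌋ = $15,942. Book value $60,580.

$60,580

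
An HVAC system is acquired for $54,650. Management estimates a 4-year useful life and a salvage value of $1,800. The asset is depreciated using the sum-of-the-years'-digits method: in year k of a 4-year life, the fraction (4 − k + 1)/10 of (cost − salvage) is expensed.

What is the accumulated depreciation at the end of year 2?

$36,995

Depreciable base = $54,650 − $1,800 = $52,850.
Sum of the years' digits = 4+3+2+1 = 10.
Year 1: $52,850 × 4/10 = $21,140. Book value $33,510.
Year 2: $52,850 × 3/10 = $15,855. Book value $17,655.
Accumulated through year 2 = $54,650 − $17,655 = $36,995.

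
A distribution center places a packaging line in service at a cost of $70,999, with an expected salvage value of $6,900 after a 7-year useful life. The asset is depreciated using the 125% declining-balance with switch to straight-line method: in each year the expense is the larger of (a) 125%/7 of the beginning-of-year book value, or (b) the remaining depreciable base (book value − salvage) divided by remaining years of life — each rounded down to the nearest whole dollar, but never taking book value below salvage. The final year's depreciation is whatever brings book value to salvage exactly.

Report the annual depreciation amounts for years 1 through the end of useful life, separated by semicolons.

Depreciable base = $70,999 − $6,900 = $64,099.
Year 1: DB = ⌊$70,999 × 125%/7⌋ = $12,678; SL = ⌊$64,099/7⌋ = $9,157 → take DB $12,678. Book value $58,321.
Year 2: DB = ⌊$58,321 × 125%/7⌋ = $10,414; SL = ⌊$51,421/6⌋ = $8,570 → take DB $10,414. Book value $47,907.
Year 3: DB = ⌊$47,907 × 125%/7⌋ = $8,554; SL = ⌊$41,007/5⌋ = $8,201 → take DB $8,554. Book value $39,353.
Year 4: DB = ⌊$39,353 × 125%/7⌋ = $7,027; SL = ⌊$32,453/4⌋ = $8,113 → take SL $8,113. Book value $31,240.
Year 5: DB = ⌊$31,240 × 125%/7⌋ = $5,578; SL = ⌊$24,340/3⌋ = $8,113 → take SL $8,113. Book value $23,127.
Year 6: DB = ⌊$23,127 × 125%/7⌋ = $4,129; SL = ⌊$16,227/2⌋ = $8,113 → take SL $8,113. Book value $15,014.
Year 7 (final): $15,014 − $6,900 = $8,114. Book value $6,900.

$12,678; $10,414; $8,554; $8,113; $8,113; $8,113; $8,114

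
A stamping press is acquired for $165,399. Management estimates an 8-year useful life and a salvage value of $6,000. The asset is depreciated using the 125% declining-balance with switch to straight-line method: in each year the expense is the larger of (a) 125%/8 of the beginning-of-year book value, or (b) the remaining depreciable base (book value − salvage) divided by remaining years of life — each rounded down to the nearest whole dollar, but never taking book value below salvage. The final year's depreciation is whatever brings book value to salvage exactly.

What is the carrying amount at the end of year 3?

Depreciable base = $165,399 − $6,000 = $159,399.
Year 1: DB = ⌊$165,399 × 125%/8⌋ = $25,843; SL = ⌊$159,399/8⌋ = $19,924 → take DB $25,843. Book value $139,556.
Year 2: DB = ⌊$139,556 × 125%/8⌋ = $21,805; SL = ⌊$133,556/7⌋ = $19,079 → take DB $21,805. Book value $117,751.
Year 3: DB = ⌊$117,751 × 125%/8⌋ = $18,398; SL = ⌊$111,751/6⌋ = $18,625 → take SL $18,625. Book value $99,126.

$99,126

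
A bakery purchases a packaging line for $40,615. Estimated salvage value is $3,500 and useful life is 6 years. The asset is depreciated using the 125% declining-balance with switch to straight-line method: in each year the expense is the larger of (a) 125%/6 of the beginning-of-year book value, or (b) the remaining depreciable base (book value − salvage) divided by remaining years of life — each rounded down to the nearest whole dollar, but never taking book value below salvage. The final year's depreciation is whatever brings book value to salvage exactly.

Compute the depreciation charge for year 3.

Depreciable base = $40,615 − $3,500 = $37,115.
Year 1: DB = ⌊$40,615 × 125%/6⌋ = $8,461; SL = ⌊$37,115/6⌋ = $6,185 → take DB $8,461. Book value $32,154.
Year 2: DB = ⌊$32,154 × 125%/6⌋ = $6,698; SL = ⌊$28,654/5⌋ = $5,730 → take DB $6,698. Book value $25,456.
Year 3: DB = ⌊$25,456 × 125%/6⌋ = $5,303; SL = ⌊$21,956/4⌋ = $5,489 → take SL $5,489. Book value $19,967.

$5,489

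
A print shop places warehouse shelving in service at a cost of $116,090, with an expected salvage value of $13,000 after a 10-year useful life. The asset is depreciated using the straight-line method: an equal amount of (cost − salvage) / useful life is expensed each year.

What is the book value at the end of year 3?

$85,163

Depreciable base = $116,090 − $13,000 = $103,090.
Annual expense = $103,090 / 10 = $10,309.
End of year 1: book value $105,781.
End of year 2: book value $95,472.
End of year 3: book value $85,163.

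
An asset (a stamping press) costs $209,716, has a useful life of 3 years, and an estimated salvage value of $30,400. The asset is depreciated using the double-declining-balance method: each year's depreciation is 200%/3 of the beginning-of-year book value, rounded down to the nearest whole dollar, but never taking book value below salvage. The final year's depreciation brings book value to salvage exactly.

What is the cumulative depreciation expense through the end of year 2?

Depreciable base = $209,716 − $30,400 = $179,316.
Year 1: ⌊$209,716 × 200%/3⌋ = $139,810. Book value $69,906.
Year 2: ⌊$69,906 × 200%/3⌋ = $46,604, capped at $39,506. Book value $30,400.
Accumulated through year 2 = $209,716 − $30,400 = $179,316.

$179,316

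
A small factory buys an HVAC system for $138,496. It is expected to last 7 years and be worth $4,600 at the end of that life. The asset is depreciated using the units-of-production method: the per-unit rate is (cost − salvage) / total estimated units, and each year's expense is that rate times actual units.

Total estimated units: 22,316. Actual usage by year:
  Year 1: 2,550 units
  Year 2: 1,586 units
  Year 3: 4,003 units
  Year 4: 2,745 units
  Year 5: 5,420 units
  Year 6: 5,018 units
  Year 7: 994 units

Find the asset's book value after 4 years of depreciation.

$73,192

Depreciable base = $138,496 − $4,600 = $133,896.
Rate = $133,896 / 22,316 units = $6 per unit.
Year 1: 2,550 × $6 = $15,300. Book value $123,196.
Year 2: 1,586 × $6 = $9,516. Book value $113,680.
Year 3: 4,003 × $6 = $24,018. Book value $89,662.
Year 4: 2,745 × $6 = $16,470. Book value $73,192.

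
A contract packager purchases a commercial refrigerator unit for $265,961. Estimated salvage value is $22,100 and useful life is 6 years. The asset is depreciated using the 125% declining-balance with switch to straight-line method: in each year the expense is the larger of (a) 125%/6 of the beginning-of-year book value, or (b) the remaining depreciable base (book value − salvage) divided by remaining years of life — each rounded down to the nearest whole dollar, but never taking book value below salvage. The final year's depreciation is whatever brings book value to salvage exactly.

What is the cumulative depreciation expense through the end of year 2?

Depreciable base = $265,961 − $22,100 = $243,861.
Year 1: DB = ⌊$265,961 × 125%/6⌋ = $55,408; SL = ⌊$243,861/6⌋ = $40,643 → take DB $55,408. Book value $210,553.
Year 2: DB = ⌊$210,553 × 125%/6⌋ = $43,865; SL = ⌊$188,453/5⌋ = $37,690 → take DB $43,865. Book value $166,688.
Accumulated through year 2 = $265,961 − $166,688 = $99,273.

$99,273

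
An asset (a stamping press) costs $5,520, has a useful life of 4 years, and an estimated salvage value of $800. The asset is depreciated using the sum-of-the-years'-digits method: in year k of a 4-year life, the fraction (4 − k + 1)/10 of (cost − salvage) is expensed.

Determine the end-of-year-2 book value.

Depreciable base = $5,520 − $800 = $4,720.
Sum of the years' digits = 4+3+2+1 = 10.
Year 1: $4,720 × 4/10 = $1,888. Book value $3,632.
Year 2: $4,720 × 3/10 = $1,416. Book value $2,216.

$2,216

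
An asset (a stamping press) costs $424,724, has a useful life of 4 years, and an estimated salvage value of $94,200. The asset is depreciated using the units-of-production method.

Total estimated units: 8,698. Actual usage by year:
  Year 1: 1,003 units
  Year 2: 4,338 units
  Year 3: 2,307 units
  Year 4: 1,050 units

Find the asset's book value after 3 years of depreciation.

Depreciable base = $424,724 − $94,200 = $330,524.
Rate = $330,524 / 8,698 units = $38 per unit.
Year 1: 1,003 × $38 = $38,114. Book value $386,610.
Year 2: 4,338 × $38 = $164,844. Book value $221,766.
Year 3: 2,307 × $38 = $87,666. Book value $134,100.

$134,100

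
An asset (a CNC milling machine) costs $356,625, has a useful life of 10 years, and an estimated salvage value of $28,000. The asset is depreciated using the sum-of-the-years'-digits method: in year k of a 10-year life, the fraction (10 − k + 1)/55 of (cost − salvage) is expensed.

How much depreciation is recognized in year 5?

$35,850

Depreciable base = $356,625 − $28,000 = $328,625.
Sum of the years' digits = 10+9+8+7+6+5+4+3+2+1 = 55.
Year 1: $328,625 × 10/55 = $59,750. Book value $296,875.
Year 2: $328,625 × 9/55 = $53,775. Book value $243,100.
Year 3: $328,625 × 8/55 = $47,800. Book value $195,300.
Year 4: $328,625 × 7/55 = $41,825. Book value $153,475.
Year 5: $328,625 × 6/55 = $35,850. Book value $117,625.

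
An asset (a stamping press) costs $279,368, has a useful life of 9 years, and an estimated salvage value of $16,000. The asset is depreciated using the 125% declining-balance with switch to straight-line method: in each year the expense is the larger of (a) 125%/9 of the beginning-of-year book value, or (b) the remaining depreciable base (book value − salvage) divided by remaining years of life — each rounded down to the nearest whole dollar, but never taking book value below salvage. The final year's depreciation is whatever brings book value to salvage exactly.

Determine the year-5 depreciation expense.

$27,064

Depreciable base = $279,368 − $16,000 = $263,368.
Year 1: DB = ⌊$279,368 × 125%/9⌋ = $38,801; SL = ⌊$263,368/9⌋ = $29,263 → take DB $38,801. Book value $240,567.
Year 2: DB = ⌊$240,567 × 125%/9⌋ = $33,412; SL = ⌊$224,567/8⌋ = $28,070 → take DB $33,412. Book value $207,155.
Year 3: DB = ⌊$207,155 × 125%/9⌋ = $28,771; SL = ⌊$191,155/7⌋ = $27,307 → take DB $28,771. Book value $178,384.
Year 4: DB = ⌊$178,384 × 125%/9⌋ = $24,775; SL = ⌊$162,384/6⌋ = $27,064 → take SL $27,064. Book value $151,320.
Year 5: DB = ⌊$151,320 × 125%/9⌋ = $21,016; SL = ⌊$135,320/5⌋ = $27,064 → take SL $27,064. Book value $124,256.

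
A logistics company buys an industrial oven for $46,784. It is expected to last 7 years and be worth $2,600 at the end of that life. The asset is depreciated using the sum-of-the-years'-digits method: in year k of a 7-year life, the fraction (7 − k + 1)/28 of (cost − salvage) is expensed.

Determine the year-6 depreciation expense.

$3,156

Depreciable base = $46,784 − $2,600 = $44,184.
Sum of the years' digits = 7+6+5+4+3+2+1 = 28.
Year 1: $44,184 × 7/28 = $11,046. Book value $35,738.
Year 2: $44,184 × 6/28 = $9,468. Book value $26,270.
Year 3: $44,184 × 5/28 = $7,890. Book value $18,380.
Year 4: $44,184 × 4/28 = $6,312. Book value $12,068.
Year 5: $44,184 × 3/28 = $4,734. Book value $7,334.
Year 6: $44,184 × 2/28 = $3,156. Book value $4,178.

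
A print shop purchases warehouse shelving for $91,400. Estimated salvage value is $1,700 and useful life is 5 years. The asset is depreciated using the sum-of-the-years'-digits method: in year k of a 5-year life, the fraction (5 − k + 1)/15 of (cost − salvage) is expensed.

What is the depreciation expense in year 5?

$5,980

Depreciable base = $91,400 − $1,700 = $89,700.
Sum of the years' digits = 5+4+3+2+1 = 15.
Year 1: $89,700 × 5/15 = $29,900. Book value $61,500.
Year 2: $89,700 × 4/15 = $23,920. Book value $37,580.
Year 3: $89,700 × 3/15 = $17,940. Book value $19,640.
Year 4: $89,700 × 2/15 = $11,960. Book value $7,680.
Year 5: $89,700 × 1/15 = $5,980. Book value $1,700.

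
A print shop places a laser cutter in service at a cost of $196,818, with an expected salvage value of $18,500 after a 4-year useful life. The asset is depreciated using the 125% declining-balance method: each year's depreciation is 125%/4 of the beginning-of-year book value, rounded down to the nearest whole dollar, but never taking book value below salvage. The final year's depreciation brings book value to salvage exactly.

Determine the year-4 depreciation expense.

$45,457

Depreciable base = $196,818 − $18,500 = $178,318.
Year 1: ⌊$196,818 × 125%/4⌋ = $61,505. Book value $135,313.
Year 2: ⌊$135,313 × 125%/4⌋ = $42,285. Book value $93,028.
Year 3: ⌊$93,028 × 125%/4⌋ = $29,071. Book value $63,957.
Year 4 (final): $63,957 − $18,500 = $45,457. Book value $18,500.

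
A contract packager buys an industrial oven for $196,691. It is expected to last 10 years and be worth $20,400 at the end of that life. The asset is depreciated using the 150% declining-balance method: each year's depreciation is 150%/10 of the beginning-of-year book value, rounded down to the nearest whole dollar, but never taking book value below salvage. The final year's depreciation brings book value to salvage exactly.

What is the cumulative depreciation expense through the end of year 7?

$133,635

Depreciable base = $196,691 − $20,400 = $176,291.
Year 1: ⌊$196,691 × 150%/10⌋ = $29,503. Book value $167,188.
Year 2: ⌊$167,188 × 150%/10⌋ = $25,078. Book value $142,110.
Year 3: ⌊$142,110 × 150%/10⌋ = $21,316. Book value $120,794.
Year 4: ⌊$120,794 × 150%/10⌋ = $18,119. Book value $102,675.
Year 5: ⌊$102,675 × 150%/10⌋ = $15,401. Book value $87,274.
Year 6: ⌊$87,274 × 150%/10⌋ = $13,091. Book value $74,183.
Year 7: ⌊$74,183 × 150%/10⌋ = $11,127. Book value $63,056.
Accumulated through year 7 = $196,691 − $63,056 = $133,635.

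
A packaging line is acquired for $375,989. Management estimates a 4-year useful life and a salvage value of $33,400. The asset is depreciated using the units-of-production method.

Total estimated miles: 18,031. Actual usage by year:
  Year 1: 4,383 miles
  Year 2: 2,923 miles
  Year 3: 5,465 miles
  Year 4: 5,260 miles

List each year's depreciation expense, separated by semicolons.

$83,277; $55,537; $103,835; $99,940

Depreciable base = $375,989 − $33,400 = $342,589.
Rate = $342,589 / 18,031 miles = $19 per mile.
Year 1: 4,383 × $19 = $83,277. Book value $292,712.
Year 2: 2,923 × $19 = $55,537. Book value $237,175.
Year 3: 5,465 × $19 = $103,835. Book value $133,340.
Year 4: 5,260 × $19 = $99,940. Book value $33,400.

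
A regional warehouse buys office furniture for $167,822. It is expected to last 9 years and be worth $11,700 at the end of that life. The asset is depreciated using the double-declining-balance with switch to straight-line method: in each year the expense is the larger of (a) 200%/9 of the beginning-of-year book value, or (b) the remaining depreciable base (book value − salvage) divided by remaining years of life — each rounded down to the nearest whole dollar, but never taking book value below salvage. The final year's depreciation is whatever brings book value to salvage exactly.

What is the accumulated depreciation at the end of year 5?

Depreciable base = $167,822 − $11,700 = $156,122.
Year 1: DB = ⌊$167,822 × 200%/9⌋ = $37,293; SL = ⌊$156,122/9⌋ = $17,346 → take DB $37,293. Book value $130,529.
Year 2: DB = ⌊$130,529 × 200%/9⌋ = $29,006; SL = ⌊$118,829/8⌋ = $14,853 → take DB $29,006. Book value $101,523.
Year 3: DB = ⌊$101,523 × 200%/9⌋ = $22,560; SL = ⌊$89,823/7⌋ = $12,831 → take DB $22,560. Book value $78,963.
Year 4: DB = ⌊$78,963 × 200%/9⌋ = $17,547; SL = ⌊$67,263/6⌋ = $11,210 → take DB $17,547. Book value $61,416.
Year 5: DB = ⌊$61,416 × 200%/9⌋ = $13,648; SL = ⌊$49,716/5⌋ = $9,943 → take DB $13,648. Book value $47,768.
Accumulated through year 5 = $167,822 − $47,768 = $120,054.

$120,054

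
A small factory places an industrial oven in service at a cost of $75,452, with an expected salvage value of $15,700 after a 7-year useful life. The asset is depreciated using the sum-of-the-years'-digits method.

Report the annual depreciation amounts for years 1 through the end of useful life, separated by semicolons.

Depreciable base = $75,452 − $15,700 = $59,752.
Sum of the years' digits = 7+6+5+4+3+2+1 = 28.
Year 1: $59,752 × 7/28 = $14,938. Book value $60,514.
Year 2: $59,752 × 6/28 = $12,804. Book value $47,710.
Year 3: $59,752 × 5/28 = $10,670. Book value $37,040.
Year 4: $59,752 × 4/28 = $8,536. Book value $28,504.
Year 5: $59,752 × 3/28 = $6,402. Book value $22,102.
Year 6: $59,752 × 2/28 = $4,268. Book value $17,834.
Year 7: $59,752 × 1/28 = $2,134. Book value $15,700.

$14,938; $12,804; $10,670; $8,536; $6,402; $4,268; $2,134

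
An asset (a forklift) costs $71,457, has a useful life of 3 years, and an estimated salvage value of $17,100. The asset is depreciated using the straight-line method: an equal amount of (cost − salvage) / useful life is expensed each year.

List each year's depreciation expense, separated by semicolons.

Depreciable base = $71,457 − $17,100 = $54,357.
Annual expense = $54,357 / 3 = $18,119.
End of year 1: book value $53,338.
End of year 2: book value $35,219.
End of year 3: book value $17,100.

$18,119; $18,119; $18,119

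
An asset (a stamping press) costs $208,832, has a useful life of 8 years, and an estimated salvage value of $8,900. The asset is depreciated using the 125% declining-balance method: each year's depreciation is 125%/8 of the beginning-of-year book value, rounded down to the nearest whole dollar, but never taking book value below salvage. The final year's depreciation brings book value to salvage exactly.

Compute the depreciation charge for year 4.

Depreciable base = $208,832 − $8,900 = $199,932.
Year 1: ⌊$208,832 × 125%/8⌋ = $32,630. Book value $176,202.
Year 2: ⌊$176,202 × 125%/8⌋ = $27,531. Book value $148,671.
Year 3: ⌊$148,671 × 125%/8⌋ = $23,229. Book value $125,442.
Year 4: ⌊$125,442 × 125%/8⌋ = $19,600. Book value $105,842.

$19,600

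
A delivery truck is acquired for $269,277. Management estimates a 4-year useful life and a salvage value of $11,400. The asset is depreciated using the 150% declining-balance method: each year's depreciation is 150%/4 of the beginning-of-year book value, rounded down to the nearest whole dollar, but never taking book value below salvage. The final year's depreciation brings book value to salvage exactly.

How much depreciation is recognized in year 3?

$39,445

Depreciable base = $269,277 − $11,400 = $257,877.
Year 1: ⌊$269,277 × 150%/4⌋ = $100,978. Book value $168,299.
Year 2: ⌊$168,299 × 150%/4⌋ = $63,112. Book value $105,187.
Year 3: ⌊$105,187 × 150%/4⌋ = $39,445. Book value $65,742.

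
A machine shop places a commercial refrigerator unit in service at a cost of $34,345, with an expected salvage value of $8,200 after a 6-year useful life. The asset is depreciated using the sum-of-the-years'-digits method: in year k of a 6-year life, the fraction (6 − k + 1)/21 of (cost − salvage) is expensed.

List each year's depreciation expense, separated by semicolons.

Depreciable base = $34,345 − $8,200 = $26,145.
Sum of the years' digits = 6+5+4+3+2+1 = 21.
Year 1: $26,145 × 6/21 = $7,470. Book value $26,875.
Year 2: $26,145 × 5/21 = $6,225. Book value $20,650.
Year 3: $26,145 × 4/21 = $4,980. Book value $15,670.
Year 4: $26,145 × 3/21 = $3,735. Book value $11,935.
Year 5: $26,145 × 2/21 = $2,490. Book value $9,445.
Year 6: $26,145 × 1/21 = $1,245. Book value $8,200.

$7,470; $6,225; $4,980; $3,735; $2,490; $1,245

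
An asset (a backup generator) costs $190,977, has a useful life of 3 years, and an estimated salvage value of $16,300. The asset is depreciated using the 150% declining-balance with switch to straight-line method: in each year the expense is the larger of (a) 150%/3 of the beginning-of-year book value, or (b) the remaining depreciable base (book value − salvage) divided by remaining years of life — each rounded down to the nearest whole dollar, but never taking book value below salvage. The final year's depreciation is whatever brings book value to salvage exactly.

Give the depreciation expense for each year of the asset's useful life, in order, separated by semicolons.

Depreciable base = $190,977 − $16,300 = $174,677.
Year 1: DB = ⌊$190,977 × 150%/3⌋ = $95,488; SL = ⌊$174,677/3⌋ = $58,225 → take DB $95,488. Book value $95,489.
Year 2: DB = ⌊$95,489 × 150%/3⌋ = $47,744; SL = ⌊$79,189/2⌋ = $39,594 → take DB $47,744. Book value $47,745.
Year 3 (final): $47,745 − $16,300 = $31,445. Book value $16,300.

$95,488; $47,744; $31,445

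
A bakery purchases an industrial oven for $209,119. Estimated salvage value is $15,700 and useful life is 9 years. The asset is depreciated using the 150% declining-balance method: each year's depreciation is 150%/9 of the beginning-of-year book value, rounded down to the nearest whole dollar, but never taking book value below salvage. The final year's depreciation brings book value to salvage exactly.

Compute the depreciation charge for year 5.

$16,808

Depreciable base = $209,119 − $15,700 = $193,419.
Year 1: ⌊$209,119 × 150%/9⌋ = $34,853. Book value $174,266.
Year 2: ⌊$174,266 × 150%/9⌋ = $29,044. Book value $145,222.
Year 3: ⌊$145,222 × 150%/9⌋ = $24,203. Book value $121,019.
Year 4: ⌊$121,019 × 150%/9⌋ = $20,169. Book value $100,850.
Year 5: ⌊$100,850 × 150%/9⌋ = $16,808. Book value $84,042.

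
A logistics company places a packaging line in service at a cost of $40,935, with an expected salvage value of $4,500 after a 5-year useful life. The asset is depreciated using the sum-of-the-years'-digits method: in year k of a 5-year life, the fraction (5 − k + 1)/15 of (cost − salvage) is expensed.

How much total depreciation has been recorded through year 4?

$34,006

Depreciable base = $40,935 − $4,500 = $36,435.
Sum of the years' digits = 5+4+3+2+1 = 15.
Year 1: $36,435 × 5/15 = $12,145. Book value $28,790.
Year 2: $36,435 × 4/15 = $9,716. Book value $19,074.
Year 3: $36,435 × 3/15 = $7,287. Book value $11,787.
Year 4: $36,435 × 2/15 = $4,858. Book value $6,929.
Accumulated through year 4 = $40,935 − $6,929 = $34,006.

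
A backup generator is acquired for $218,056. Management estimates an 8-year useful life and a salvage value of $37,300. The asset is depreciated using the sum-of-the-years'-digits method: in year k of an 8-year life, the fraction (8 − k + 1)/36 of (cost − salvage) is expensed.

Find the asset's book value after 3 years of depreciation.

Depreciable base = $218,056 − $37,300 = $180,756.
Sum of the years' digits = 8+7+6+5+4+3+2+1 = 36.
Year 1: $180,756 × 8/36 = $40,168. Book value $177,888.
Year 2: $180,756 × 7/36 = $35,147. Book value $142,741.
Year 3: $180,756 × 6/36 = $30,126. Book value $112,615.

$112,615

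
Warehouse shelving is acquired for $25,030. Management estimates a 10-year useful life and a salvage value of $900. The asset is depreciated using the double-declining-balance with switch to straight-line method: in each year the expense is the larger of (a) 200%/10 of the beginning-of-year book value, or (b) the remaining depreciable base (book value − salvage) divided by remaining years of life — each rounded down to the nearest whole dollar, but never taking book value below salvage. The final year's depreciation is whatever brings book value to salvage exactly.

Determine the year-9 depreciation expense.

$1,416

Depreciable base = $25,030 − $900 = $24,130.
Year 1: DB = ⌊$25,030 × 200%/10⌋ = $5,006; SL = ⌊$24,130/10⌋ = $2,413 → take DB $5,006. Book value $20,024.
Year 2: DB = ⌊$20,024 × 200%/10⌋ = $4,004; SL = ⌊$19,124/9⌋ = $2,124 → take DB $4,004. Book value $16,020.
Year 3: DB = ⌊$16,020 × 200%/10⌋ = $3,204; SL = ⌊$15,120/8⌋ = $1,890 → take DB $3,204. Book value $12,816.
Year 4: DB = ⌊$12,816 × 200%/10⌋ = $2,563; SL = ⌊$11,916/7⌋ = $1,702 → take DB $2,563. Book value $10,253.
Year 5: DB = ⌊$10,253 × 200%/10⌋ = $2,050; SL = ⌊$9,353/6⌋ = $1,558 → take DB $2,050. Book value $8,203.
Year 6: DB = ⌊$8,203 × 200%/10⌋ = $1,640; SL = ⌊$7,303/5⌋ = $1,460 → take DB $1,640. Book value $6,563.
Year 7: DB = ⌊$6,563 × 200%/10⌋ = $1,312; SL = ⌊$5,663/4⌋ = $1,415 → take SL $1,415. Book value $5,148.
Year 8: DB = ⌊$5,148 × 200%/10⌋ = $1,029; SL = ⌊$4,248/3⌋ = $1,416 → take SL $1,416. Book value $3,732.
Year 9: DB = ⌊$3,732 × 200%/10⌋ = $746; SL = ⌊$2,832/2⌋ = $1,416 → take SL $1,416. Book value $2,316.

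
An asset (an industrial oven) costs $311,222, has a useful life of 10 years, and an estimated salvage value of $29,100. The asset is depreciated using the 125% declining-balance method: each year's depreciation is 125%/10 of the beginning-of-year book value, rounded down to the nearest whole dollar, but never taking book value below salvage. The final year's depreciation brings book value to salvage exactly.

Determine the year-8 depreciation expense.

$15,277

Depreciable base = $311,222 − $29,100 = $282,122.
Year 1: ⌊$311,222 × 125%/10⌋ = $38,902. Book value $272,320.
Year 2: ⌊$272,320 × 125%/10⌋ = $34,040. Book value $238,280.
Year 3: ⌊$238,280 × 125%/10⌋ = $29,785. Book value $208,495.
Year 4: ⌊$208,495 × 125%/10⌋ = $26,061. Book value $182,434.
Year 5: ⌊$182,434 × 125%/10⌋ = $22,804. Book value $159,630.
Year 6: ⌊$159,630 × 125%/10⌋ = $19,953. Book value $139,677.
Year 7: ⌊$139,677 × 125%/10⌋ = $17,459. Book value $122,218.
Year 8: ⌊$122,218 × 125%/10⌋ = $15,277. Book value $106,941.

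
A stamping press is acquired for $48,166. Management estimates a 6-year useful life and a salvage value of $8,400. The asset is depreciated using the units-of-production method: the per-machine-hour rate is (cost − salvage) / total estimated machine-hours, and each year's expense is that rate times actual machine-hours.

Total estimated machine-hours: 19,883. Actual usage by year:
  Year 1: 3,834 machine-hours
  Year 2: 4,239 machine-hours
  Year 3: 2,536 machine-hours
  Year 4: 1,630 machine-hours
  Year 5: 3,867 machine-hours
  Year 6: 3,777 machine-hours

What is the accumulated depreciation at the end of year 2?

$16,146

Depreciable base = $48,166 − $8,400 = $39,766.
Rate = $39,766 / 19,883 machine-hours = $2 per machine-hour.
Year 1: 3,834 × $2 = $7,668. Book value $40,498.
Year 2: 4,239 × $2 = $8,478. Book value $32,020.
Accumulated through year 2 = $48,166 − $32,020 = $16,146.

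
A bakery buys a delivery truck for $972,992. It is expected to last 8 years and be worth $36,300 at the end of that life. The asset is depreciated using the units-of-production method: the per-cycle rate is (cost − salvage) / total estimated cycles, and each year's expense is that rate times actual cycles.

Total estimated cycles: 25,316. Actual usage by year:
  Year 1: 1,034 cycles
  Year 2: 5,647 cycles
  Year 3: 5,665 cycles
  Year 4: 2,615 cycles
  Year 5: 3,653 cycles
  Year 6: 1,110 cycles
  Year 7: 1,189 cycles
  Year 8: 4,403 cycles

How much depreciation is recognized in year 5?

Depreciable base = $972,992 − $36,300 = $936,692.
Rate = $936,692 / 25,316 cycles = $37 per cycle.
Year 1: 1,034 × $37 = $38,258. Book value $934,734.
Year 2: 5,647 × $37 = $208,939. Book value $725,795.
Year 3: 5,665 × $37 = $209,605. Book value $516,190.
Year 4: 2,615 × $37 = $96,755. Book value $419,435.
Year 5: 3,653 × $37 = $135,161. Book value $284,274.

$135,161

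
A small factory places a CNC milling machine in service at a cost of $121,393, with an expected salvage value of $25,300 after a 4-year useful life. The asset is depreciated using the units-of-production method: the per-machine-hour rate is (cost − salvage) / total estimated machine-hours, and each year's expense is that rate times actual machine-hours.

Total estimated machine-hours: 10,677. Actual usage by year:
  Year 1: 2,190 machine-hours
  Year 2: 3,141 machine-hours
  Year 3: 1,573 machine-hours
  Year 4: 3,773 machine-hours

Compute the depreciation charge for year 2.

Depreciable base = $121,393 − $25,300 = $96,093.
Rate = $96,093 / 10,677 machine-hours = $9 per machine-hour.
Year 1: 2,190 × $9 = $19,710. Book value $101,683.
Year 2: 3,141 × $9 = $28,269. Book value $73,414.

$28,269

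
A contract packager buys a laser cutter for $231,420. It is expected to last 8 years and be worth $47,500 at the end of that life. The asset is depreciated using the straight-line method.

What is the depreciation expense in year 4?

Depreciable base = $231,420 − $47,500 = $183,920.
Annual expense = $183,920 / 8 = $22,990.

$22,990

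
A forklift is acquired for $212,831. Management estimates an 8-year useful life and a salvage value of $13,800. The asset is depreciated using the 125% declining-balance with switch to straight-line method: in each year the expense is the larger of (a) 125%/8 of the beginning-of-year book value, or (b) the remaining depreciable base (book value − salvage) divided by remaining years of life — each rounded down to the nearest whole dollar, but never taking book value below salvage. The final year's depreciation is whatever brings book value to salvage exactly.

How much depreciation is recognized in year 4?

$22,809

Depreciable base = $212,831 − $13,800 = $199,031.
Year 1: DB = ⌊$212,831 × 125%/8⌋ = $33,254; SL = ⌊$199,031/8⌋ = $24,878 → take DB $33,254. Book value $179,577.
Year 2: DB = ⌊$179,577 × 125%/8⌋ = $28,058; SL = ⌊$165,777/7⌋ = $23,682 → take DB $28,058. Book value $151,519.
Year 3: DB = ⌊$151,519 × 125%/8⌋ = $23,674; SL = ⌊$137,719/6⌋ = $22,953 → take DB $23,674. Book value $127,845.
Year 4: DB = ⌊$127,845 × 125%/8⌋ = $19,975; SL = ⌊$114,045/5⌋ = $22,809 → take SL $22,809. Book value $105,036.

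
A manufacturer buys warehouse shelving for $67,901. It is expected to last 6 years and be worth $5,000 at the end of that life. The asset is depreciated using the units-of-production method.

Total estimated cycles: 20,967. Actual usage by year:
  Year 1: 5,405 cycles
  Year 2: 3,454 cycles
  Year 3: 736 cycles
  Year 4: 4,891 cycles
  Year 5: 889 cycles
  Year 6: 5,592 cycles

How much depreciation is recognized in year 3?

$2,208

Depreciable base = $67,901 − $5,000 = $62,901.
Rate = $62,901 / 20,967 cycles = $3 per cycle.
Year 1: 5,405 × $3 = $16,215. Book value $51,686.
Year 2: 3,454 × $3 = $10,362. Book value $41,324.
Year 3: 736 × $3 = $2,208. Book value $39,116.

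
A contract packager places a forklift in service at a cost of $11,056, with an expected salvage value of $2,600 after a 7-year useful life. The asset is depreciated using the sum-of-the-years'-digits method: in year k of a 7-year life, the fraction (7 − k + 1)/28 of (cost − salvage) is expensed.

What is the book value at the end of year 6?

Depreciable base = $11,056 − $2,600 = $8,456.
Sum of the years' digits = 7+6+5+4+3+2+1 = 28.
Year 1: $8,456 × 7/28 = $2,114. Book value $8,942.
Year 2: $8,456 × 6/28 = $1,812. Book value $7,130.
Year 3: $8,456 × 5/28 = $1,510. Book value $5,620.
Year 4: $8,456 × 4/28 = $1,208. Book value $4,412.
Year 5: $8,456 × 3/28 = $906. Book value $3,506.
Year 6: $8,456 × 2/28 = $604. Book value $2,902.

$2,902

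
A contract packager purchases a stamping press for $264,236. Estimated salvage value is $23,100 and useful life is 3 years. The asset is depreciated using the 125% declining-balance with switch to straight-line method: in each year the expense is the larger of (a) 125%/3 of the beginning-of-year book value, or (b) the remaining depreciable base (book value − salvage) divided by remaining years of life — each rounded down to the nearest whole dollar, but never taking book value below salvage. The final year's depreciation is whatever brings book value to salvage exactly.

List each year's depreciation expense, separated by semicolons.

$110,098; $65,519; $65,519

Depreciable base = $264,236 − $23,100 = $241,136.
Year 1: DB = ⌊$264,236 × 125%/3⌋ = $110,098; SL = ⌊$241,136/3⌋ = $80,378 → take DB $110,098. Book value $154,138.
Year 2: DB = ⌊$154,138 × 125%/3⌋ = $64,224; SL = ⌊$131,038/2⌋ = $65,519 → take SL $65,519. Book value $88,619.
Year 3 (final): $88,619 − $23,100 = $65,519. Book value $23,100.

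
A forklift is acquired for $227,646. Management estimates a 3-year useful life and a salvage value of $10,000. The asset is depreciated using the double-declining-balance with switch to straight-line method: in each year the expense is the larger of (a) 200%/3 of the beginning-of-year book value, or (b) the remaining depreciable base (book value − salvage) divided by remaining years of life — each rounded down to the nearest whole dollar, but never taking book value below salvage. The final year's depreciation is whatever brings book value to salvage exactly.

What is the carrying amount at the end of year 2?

$25,294

Depreciable base = $227,646 − $10,000 = $217,646.
Year 1: DB = ⌊$227,646 × 200%/3⌋ = $151,764; SL = ⌊$217,646/3⌋ = $72,548 → take DB $151,764. Book value $75,882.
Year 2: DB = ⌊$75,882 × 200%/3⌋ = $50,588; SL = ⌊$65,882/2⌋ = $32,941 → take DB $50,588. Book value $25,294.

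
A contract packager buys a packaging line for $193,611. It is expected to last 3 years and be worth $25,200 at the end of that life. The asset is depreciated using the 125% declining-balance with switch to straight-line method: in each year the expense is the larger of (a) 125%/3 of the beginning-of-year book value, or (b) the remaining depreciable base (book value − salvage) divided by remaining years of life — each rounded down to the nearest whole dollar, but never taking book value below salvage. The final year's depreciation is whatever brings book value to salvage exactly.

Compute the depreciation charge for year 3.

Depreciable base = $193,611 − $25,200 = $168,411.
Year 1: DB = ⌊$193,611 × 125%/3⌋ = $80,671; SL = ⌊$168,411/3⌋ = $56,137 → take DB $80,671. Book value $112,940.
Year 2: DB = ⌊$112,940 × 125%/3⌋ = $47,058; SL = ⌊$87,740/2⌋ = $43,870 → take DB $47,058. Book value $65,882.
Year 3 (final): $65,882 − $25,200 = $40,682. Book value $25,200.

$40,682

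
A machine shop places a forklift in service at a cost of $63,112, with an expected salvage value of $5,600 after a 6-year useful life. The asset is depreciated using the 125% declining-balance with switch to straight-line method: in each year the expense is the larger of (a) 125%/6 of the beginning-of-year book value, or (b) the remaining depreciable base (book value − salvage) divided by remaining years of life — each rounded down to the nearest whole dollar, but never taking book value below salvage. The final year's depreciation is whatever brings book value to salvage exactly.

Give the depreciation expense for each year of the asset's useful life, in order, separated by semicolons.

$13,148; $10,409; $8,488; $8,489; $8,489; $8,489

Depreciable base = $63,112 − $5,600 = $57,512.
Year 1: DB = ⌊$63,112 × 125%/6⌋ = $13,148; SL = ⌊$57,512/6⌋ = $9,585 → take DB $13,148. Book value $49,964.
Year 2: DB = ⌊$49,964 × 125%/6⌋ = $10,409; SL = ⌊$44,364/5⌋ = $8,872 → take DB $10,409. Book value $39,555.
Year 3: DB = ⌊$39,555 × 125%/6⌋ = $8,240; SL = ⌊$33,955/4⌋ = $8,488 → take SL $8,488. Book value $31,067.
Year 4: DB = ⌊$31,067 × 125%/6⌋ = $6,472; SL = ⌊$25,467/3⌋ = $8,489 → take SL $8,489. Book value $22,578.
Year 5: DB = ⌊$22,578 × 125%/6⌋ = $4,703; SL = ⌊$16,978/2⌋ = $8,489 → take SL $8,489. Book value $14,089.
Year 6 (final): $14,089 − $5,600 = $8,489. Book value $5,600.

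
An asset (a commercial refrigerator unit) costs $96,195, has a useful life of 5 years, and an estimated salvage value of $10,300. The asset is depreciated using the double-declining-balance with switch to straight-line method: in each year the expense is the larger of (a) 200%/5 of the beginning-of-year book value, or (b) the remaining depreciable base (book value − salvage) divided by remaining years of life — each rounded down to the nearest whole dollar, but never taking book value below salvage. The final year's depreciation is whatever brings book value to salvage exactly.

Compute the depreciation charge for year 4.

$8,311

Depreciable base = $96,195 − $10,300 = $85,895.
Year 1: DB = ⌊$96,195 × 200%/5⌋ = $38,478; SL = ⌊$85,895/5⌋ = $17,179 → take DB $38,478. Book value $57,717.
Year 2: DB = ⌊$57,717 × 200%/5⌋ = $23,086; SL = ⌊$47,417/4⌋ = $11,854 → take DB $23,086. Book value $34,631.
Year 3: DB = ⌊$34,631 × 200%/5⌋ = $13,852; SL = ⌊$24,331/3⌋ = $8,110 → take DB $13,852. Book value $20,779.
Year 4: DB = ⌊$20,779 × 200%/5⌋ = $8,311; SL = ⌊$10,479/2⌋ = $5,239 → take DB $8,311. Book value $12,468.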